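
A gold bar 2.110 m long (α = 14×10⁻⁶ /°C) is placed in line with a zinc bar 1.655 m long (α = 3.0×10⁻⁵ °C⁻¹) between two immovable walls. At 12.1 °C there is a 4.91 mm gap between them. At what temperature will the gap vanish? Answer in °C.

T = 74.1 °C

Gap closes when ΔL₁ + ΔL₂ = 4.91 mm = 4.91×10⁻³ m
(α₁L₁ + α₂L₂)ΔT = g
α₁L₁ + α₂L₂ = 14×10⁻⁶×2.110 + 3.0×10⁻⁵×1.655 = 7.919×10⁻⁵ m/K
ΔT = 4.91×10⁻³ / 7.919×10⁻⁵ = 62.003 K
T = 12.1 + 62.003 = 74.103 °C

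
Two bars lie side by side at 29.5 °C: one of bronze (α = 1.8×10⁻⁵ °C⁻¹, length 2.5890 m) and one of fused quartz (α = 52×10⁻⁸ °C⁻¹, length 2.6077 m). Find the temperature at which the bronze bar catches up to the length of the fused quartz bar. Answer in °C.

Equal length when α₁L₁ΔT − α₂L₂ΔT = L₂ − L₁ = 1.87×10⁻² m
α₁L₁ = 4.6602×10⁻⁵, α₂L₂ = 1.356004×10⁻⁶ → Δ(αL) = 4.5245996×10⁻⁵ m/K
ΔT = 1.87×10⁻² / 4.5245996×10⁻⁵ = 413.296 K, so T = 29.5 + 413.296 = 442.796 °C

T = 442.8 °C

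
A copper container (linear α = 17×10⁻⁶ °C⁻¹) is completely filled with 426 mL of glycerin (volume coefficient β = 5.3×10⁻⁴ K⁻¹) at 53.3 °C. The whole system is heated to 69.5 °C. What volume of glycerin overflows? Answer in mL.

3.31 mL

The container also expands: β_container ≈ 3α = 5.1×10⁻⁵ /K
Net overflow = V₀(β_liq − 3α_cont)ΔT
β − 3α = 5.30×10⁻⁴ − 5.1×10⁻⁵ = 4.79×10⁻⁴ /K; ΔT = 16.2 K
ΔV = 426 × 4.79×10⁻⁴ × 16.2 = 3.31 mL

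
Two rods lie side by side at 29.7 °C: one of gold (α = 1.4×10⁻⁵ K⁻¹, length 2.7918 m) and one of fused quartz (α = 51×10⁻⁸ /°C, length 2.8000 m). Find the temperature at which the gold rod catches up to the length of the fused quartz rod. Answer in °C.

L₁(1 + α₁ΔT) = L₂(1 + α₂ΔT) ⇒ ΔT = (L₂ − L₁)/(α₁L₁ − α₂L₂)
L₂ − L₁ = 2.8000 − 2.7918 = 8.20×10⁻³ m
α₁L₁ − α₂L₂ = 1.4×10⁻⁵×2.7918 − 51×10⁻⁸×2.8000 = 3.76572×10⁻⁵ m/K
ΔT = 8.20×10⁻³ / 3.76572×10⁻⁵ = 217.754 K
T = 29.7 + 217.754 = 247.454 °C

T = 247.5 °C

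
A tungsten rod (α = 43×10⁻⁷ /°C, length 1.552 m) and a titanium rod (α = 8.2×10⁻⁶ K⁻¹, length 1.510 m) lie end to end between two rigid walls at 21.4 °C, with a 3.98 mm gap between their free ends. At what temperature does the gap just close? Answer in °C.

Gap closes when ΔL₁ + ΔL₂ = 3.98 mm = 3.98×10⁻³ m
(α₁L₁ + α₂L₂)ΔT = g
α₁L₁ + α₂L₂ = 43×10⁻⁷×1.552 + 8.2×10⁻⁶×1.510 = 1.90556×10⁻⁵ m/K
ΔT = 3.98×10⁻³ / 1.90556×10⁻⁵ = 208.86 K
T = 21.4 + 208.86 = 230.26 °C

T = 230 °C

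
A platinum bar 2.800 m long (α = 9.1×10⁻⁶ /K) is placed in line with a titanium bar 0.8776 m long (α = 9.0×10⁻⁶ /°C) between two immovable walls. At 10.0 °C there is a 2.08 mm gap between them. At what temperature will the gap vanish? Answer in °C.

T = 72.3 °C

α₁L₁ = 2.548×10⁻⁵ m/K, α₂L₂ = 7.8984×10⁻⁶ m/K → total 3.33784×10⁻⁵ m/K
ΔT = g/(α₁L₁+α₂L₂) = 2.08×10⁻³ / 3.33784×10⁻⁵ = 62.316 K
T = 10.0 + 62.316 = 72.316 °C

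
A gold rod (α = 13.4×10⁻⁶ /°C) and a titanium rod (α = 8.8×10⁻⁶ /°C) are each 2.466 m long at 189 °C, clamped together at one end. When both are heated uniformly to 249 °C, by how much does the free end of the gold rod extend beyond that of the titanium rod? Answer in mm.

0.681 mm

ΔT = 60 K
gold: ΔL = 13.4×10⁻⁶ × 2.466 m × 60 = 1.9827×10⁻³ m = 1.9827 mm
titanium: ΔL = 8.8×10⁻⁶ × 2.466 m × 60 = 1.3020×10⁻³ m = 1.3020 mm
difference = 1.9827 − 1.3020 = 0.6807 mm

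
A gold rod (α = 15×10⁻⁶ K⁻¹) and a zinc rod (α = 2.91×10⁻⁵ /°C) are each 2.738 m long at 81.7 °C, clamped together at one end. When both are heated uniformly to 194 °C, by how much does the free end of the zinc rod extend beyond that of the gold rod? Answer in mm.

ΔT = 112.3 K
gold: ΔL = 15×10⁻⁶ × 2.738 m × 112.3 = 4.6122×10⁻³ m = 4.6122 mm
zinc: ΔL = 2.91×10⁻⁵ × 2.738 m × 112.3 = 8.9476×10⁻³ m = 8.9476 mm
difference = 8.9476 − 4.6122 = 4.3354 mm

4.34 mm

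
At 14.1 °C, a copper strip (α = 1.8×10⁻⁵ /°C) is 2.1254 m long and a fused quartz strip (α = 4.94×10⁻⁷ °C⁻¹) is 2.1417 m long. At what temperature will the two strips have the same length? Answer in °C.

Equal length when α₁L₁ΔT − α₂L₂ΔT = L₂ − L₁ = 1.63×10⁻² m
α₁L₁ = 3.82572×10⁻⁵, α₂L₂ = 1.0579998×10⁻⁶ → Δ(αL) = 3.71992002×10⁻⁵ m/K
ΔT = 1.63×10⁻² / 3.71992002×10⁻⁵ = 438.181 K, so T = 14.1 + 438.181 = 452.281 °C

T = 452.3 °C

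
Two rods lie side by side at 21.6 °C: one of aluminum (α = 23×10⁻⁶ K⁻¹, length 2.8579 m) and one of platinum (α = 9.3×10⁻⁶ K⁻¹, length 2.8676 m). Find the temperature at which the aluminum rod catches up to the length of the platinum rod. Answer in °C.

L₁(1 + α₁ΔT) = L₂(1 + α₂ΔT) ⇒ ΔT = (L₂ − L₁)/(α₁L₁ − α₂L₂)
L₂ − L₁ = 2.8676 − 2.8579 = 9.70×10⁻³ m
α₁L₁ − α₂L₂ = 23×10⁻⁶×2.8579 − 9.3×10⁻⁶×2.8676 = 3.906302×10⁻⁵ m/K
ΔT = 9.70×10⁻³ / 3.906302×10⁻⁵ = 248.317 K
T = 21.6 + 248.317 = 269.917 °C

T = 269.9 °C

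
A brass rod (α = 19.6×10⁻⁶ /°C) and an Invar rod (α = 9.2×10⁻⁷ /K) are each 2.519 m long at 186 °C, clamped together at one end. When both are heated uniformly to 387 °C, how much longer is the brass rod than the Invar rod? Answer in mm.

9.46 mm

ΔT = 201 K
brass: ΔL = 19.6×10⁻⁶ × 2.519 m × 201 = 9.9239×10⁻³ m = 9.9239 mm
Invar: ΔL = 9.2×10⁻⁷ × 2.519 m × 201 = 4.6581×10⁻⁴ m = 0.46581 mm
difference = 9.9239 − 0.46581 = 9.45809 mm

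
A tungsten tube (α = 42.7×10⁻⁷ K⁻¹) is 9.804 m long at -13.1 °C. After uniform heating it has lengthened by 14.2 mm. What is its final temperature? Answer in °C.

ΔL = αL₀ΔT ⇒ ΔT = ΔL / (αL₀)
ΔT = 14.2×10⁻³ m / (42.7×10⁻⁷ × 9.804 m) = 339.20 K
T = -13.1 + 339.20 = 326.10 °C

T = 326 °C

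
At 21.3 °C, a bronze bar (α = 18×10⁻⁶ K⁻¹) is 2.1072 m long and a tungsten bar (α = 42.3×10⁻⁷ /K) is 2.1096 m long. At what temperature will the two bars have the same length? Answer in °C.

Equal length when α₁L₁ΔT − α₂L₂ΔT = L₂ − L₁ = 2.40×10⁻³ m
α₁L₁ = 3.79296×10⁻⁵, α₂L₂ = 8.923608×10⁻⁶ → Δ(αL) = 2.9005992×10⁻⁵ m/K
ΔT = 2.40×10⁻³ / 2.9005992×10⁻⁵ = 82.742 K, so T = 21.3 + 82.742 = 104.042 °C

T = 104.0 °C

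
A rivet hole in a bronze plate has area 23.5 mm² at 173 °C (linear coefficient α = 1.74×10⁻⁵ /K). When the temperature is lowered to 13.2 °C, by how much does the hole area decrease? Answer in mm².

Area coefficient ≈ 2α; |ΔT| = 159.8 K
ΔA = 2αA₀ΔT = 2(1.74×10⁻⁵)(23.5)(159.8) = 0.131 mm²

ΔA = 0.131 mm²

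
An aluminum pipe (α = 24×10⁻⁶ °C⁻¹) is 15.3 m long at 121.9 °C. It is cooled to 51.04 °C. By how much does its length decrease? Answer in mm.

|ΔT| = |51.04 − 121.9| = 70.86 K
ΔL = αL₀ΔT = (24×10⁻⁶)(15.3)(70.86) = 2.60×10⁻² m

ΔL = 26.0 mm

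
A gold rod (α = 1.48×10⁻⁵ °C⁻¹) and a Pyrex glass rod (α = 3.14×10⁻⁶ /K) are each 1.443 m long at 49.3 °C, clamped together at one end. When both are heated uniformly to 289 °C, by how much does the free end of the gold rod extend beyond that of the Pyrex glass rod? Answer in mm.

ΔT = 239.7 K
gold: ΔL = 1.48×10⁻⁵ × 1.443 m × 239.7 = 5.1191×10⁻³ m = 5.1191 mm
Pyrex glass: ΔL = 3.14×10⁻⁶ × 1.443 m × 239.7 = 1.0861×10⁻³ m = 1.0861 mm
difference = 5.1191 − 1.0861 = 4.0330 mm

4.03 mm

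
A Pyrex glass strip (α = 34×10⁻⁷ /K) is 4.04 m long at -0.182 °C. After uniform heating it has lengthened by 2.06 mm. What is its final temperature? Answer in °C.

T = 150 °C

ΔL = αL₀ΔT ⇒ ΔT = ΔL / (αL₀)
ΔT = 2.06×10⁻³ m / (34×10⁻⁷ × 4.04 m) = 149.971 K
T = -0.182 + 149.971 = 149.789 °C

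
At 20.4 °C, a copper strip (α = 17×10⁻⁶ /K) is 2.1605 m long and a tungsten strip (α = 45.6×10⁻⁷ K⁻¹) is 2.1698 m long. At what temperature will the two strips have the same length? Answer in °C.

T = 367.0 °C

Equal length when α₁L₁ΔT − α₂L₂ΔT = L₂ − L₁ = 9.30×10⁻³ m
α₁L₁ = 3.67285×10⁻⁵, α₂L₂ = 9.894288×10⁻⁶ → Δ(αL) = 2.6834212×10⁻⁵ m/K
ΔT = 9.30×10⁻³ / 2.6834212×10⁻⁵ = 346.573 K, so T = 20.4 + 346.573 = 366.973 °C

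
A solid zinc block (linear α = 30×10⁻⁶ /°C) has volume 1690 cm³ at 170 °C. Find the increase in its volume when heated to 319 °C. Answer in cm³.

ΔV = 22.7 cm³

Isotropic solid: β ≈ 3α = 9.0×10⁻⁵ /K; ΔT = 149 K
ΔV = 3αV₀ΔT = 3(30×10⁻⁶)(1690)(149) = 22.7 cm³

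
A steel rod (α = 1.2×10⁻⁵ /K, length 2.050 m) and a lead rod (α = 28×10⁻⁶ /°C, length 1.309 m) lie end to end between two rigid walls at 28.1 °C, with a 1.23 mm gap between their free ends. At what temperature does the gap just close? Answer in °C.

T = 48.2 °C

Gap closes when ΔL₁ + ΔL₂ = 1.23 mm = 1.23×10⁻³ m
(α₁L₁ + α₂L₂)ΔT = g
α₁L₁ + α₂L₂ = 1.2×10⁻⁵×2.050 + 28×10⁻⁶×1.309 = 6.1252×10⁻⁵ m/K
ΔT = 1.23×10⁻³ / 6.1252×10⁻⁵ = 20.081 K
T = 28.1 + 20.081 = 48.181 °C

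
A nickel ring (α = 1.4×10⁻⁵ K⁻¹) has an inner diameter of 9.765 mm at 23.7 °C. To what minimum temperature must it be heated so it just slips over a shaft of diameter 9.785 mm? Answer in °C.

Required Δd = 9.785 − 9.765 = 0.020 mm
Δd = αd₀ΔT ⇒ ΔT = Δd/(αd₀) = 0.020 / (1.4×10⁻⁵ × 9.765) = 146.30 K
T_min = 23.7 + 146.30 = 170.00 °C

T = 170 °C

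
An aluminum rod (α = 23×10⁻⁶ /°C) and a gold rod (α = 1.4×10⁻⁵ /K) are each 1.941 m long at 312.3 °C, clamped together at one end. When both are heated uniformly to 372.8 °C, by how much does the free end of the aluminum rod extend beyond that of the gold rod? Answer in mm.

1.06 mm

ΔT = 60.5 K
aluminum: ΔL = 23×10⁻⁶ × 1.941 m × 60.5 = 2.7009×10⁻³ m = 2.7009 mm
gold: ΔL = 1.4×10⁻⁵ × 1.941 m × 60.5 = 1.6440×10⁻³ m = 1.6440 mm
difference = 2.7009 − 1.6440 = 1.0569 mm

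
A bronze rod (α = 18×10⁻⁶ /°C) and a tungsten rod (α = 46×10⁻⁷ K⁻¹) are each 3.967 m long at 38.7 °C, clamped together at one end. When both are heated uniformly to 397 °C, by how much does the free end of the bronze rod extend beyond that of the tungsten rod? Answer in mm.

19.0 mm

ΔT = 358.3 K
bronze: ΔL = 18×10⁻⁶ × 3.967 m × 358.3 = 2.5585×10⁻² m = 25.585 mm
tungsten: ΔL = 46×10⁻⁷ × 3.967 m × 358.3 = 6.5383×10⁻³ m = 6.5383 mm
difference = 25.585 − 6.5383 = 19.0467 mm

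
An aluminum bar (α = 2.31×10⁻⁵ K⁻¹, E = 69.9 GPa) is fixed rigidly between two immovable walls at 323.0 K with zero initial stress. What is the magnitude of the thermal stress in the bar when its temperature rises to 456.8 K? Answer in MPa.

σ = 216 MPa

Fully constrained: the free strain ε = αΔT is blocked, so σ = Eε = EαΔT.
|ΔT| = 133.8 K
σ = 69.9×10⁹ × 2.31×10⁻⁵ × 133.8 = 2.16×10⁸ Pa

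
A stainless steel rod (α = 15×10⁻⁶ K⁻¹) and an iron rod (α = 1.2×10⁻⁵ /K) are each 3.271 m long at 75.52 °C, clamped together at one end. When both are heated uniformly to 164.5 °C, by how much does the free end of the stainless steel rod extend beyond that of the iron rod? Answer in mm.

ΔT = 88.98 K
stainless steel: ΔL = 15×10⁻⁶ × 3.271 m × 88.98 = 4.3658×10⁻³ m = 4.3658 mm
iron: ΔL = 1.2×10⁻⁵ × 3.271 m × 88.98 = 3.4926×10⁻³ m = 3.4926 mm
difference = 4.3658 − 3.4926 = 0.8732 mm

0.873 mm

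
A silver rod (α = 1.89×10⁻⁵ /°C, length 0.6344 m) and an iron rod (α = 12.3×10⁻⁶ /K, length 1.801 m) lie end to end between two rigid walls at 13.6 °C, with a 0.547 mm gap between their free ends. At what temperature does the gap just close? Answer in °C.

T = 29.6 °C

Gap closes when ΔL₁ + ΔL₂ = 0.547 mm = 5.47×10⁻⁴ m
(α₁L₁ + α₂L₂)ΔT = g
α₁L₁ + α₂L₂ = 1.89×10⁻⁵×0.6344 + 12.3×10⁻⁶×1.801 = 3.414246×10⁻⁵ m/K
ΔT = 5.47×10⁻⁴ / 3.414246×10⁻⁵ = 16.021 K
T = 13.6 + 16.021 = 29.621 °C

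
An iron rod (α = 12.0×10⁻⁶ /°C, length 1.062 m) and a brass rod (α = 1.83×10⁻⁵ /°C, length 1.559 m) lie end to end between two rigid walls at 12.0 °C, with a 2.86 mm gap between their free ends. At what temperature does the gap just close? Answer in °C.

Gap closes when ΔL₁ + ΔL₂ = 2.86 mm = 2.86×10⁻³ m
(α₁L₁ + α₂L₂)ΔT = g
α₁L₁ + α₂L₂ = 12.0×10⁻⁶×1.062 + 1.83×10⁻⁵×1.559 = 4.12737×10⁻⁵ m/K
ΔT = 2.86×10⁻³ / 4.12737×10⁻⁵ = 69.294 K
T = 12.0 + 69.294 = 81.294 °C

T = 81.3 °C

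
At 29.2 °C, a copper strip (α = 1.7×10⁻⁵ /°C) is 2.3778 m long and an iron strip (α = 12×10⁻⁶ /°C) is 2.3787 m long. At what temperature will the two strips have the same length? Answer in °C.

L₁(1 + α₁ΔT) = L₂(1 + α₂ΔT) ⇒ ΔT = (L₂ − L₁)/(α₁L₁ − α₂L₂)
L₂ − L₁ = 2.3787 − 2.3778 = 9.00×10⁻⁴ m
α₁L₁ − α₂L₂ = 1.7×10⁻⁵×2.3778 − 12×10⁻⁶×2.3787 = 1.18782×10⁻⁵ m/K
ΔT = 9.00×10⁻⁴ / 1.18782×10⁻⁵ = 75.769 K
T = 29.2 + 75.769 = 104.969 °C

T = 105.0 °C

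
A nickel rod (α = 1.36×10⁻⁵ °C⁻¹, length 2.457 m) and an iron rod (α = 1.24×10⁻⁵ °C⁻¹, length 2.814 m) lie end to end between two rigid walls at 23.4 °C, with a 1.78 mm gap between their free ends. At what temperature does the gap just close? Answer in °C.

Gap closes when ΔL₁ + ΔL₂ = 1.78 mm = 1.78×10⁻³ m
(α₁L₁ + α₂L₂)ΔT = g
α₁L₁ + α₂L₂ = 1.36×10⁻⁵×2.457 + 1.24×10⁻⁵×2.814 = 6.83088×10⁻⁵ m/K
ΔT = 1.78×10⁻³ / 6.83088×10⁻⁵ = 26.058 K
T = 23.4 + 26.058 = 49.458 °C

T = 49.5 °C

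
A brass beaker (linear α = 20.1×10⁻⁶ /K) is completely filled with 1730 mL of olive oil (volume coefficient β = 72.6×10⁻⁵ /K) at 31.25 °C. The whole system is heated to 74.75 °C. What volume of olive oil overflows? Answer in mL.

The beaker also expands: β_container ≈ 3α = 6.03×10⁻⁵ /K
Net overflow = V₀(β_liq − 3α_cont)ΔT
β − 3α = 7.26×10⁻⁴ − 6.03×10⁻⁵ = 6.657×10⁻⁴ /K; ΔT = 43.50 K
ΔV = 1730 × 6.657×10⁻⁴ × 43.50 = 50.1 mL

50.1 mL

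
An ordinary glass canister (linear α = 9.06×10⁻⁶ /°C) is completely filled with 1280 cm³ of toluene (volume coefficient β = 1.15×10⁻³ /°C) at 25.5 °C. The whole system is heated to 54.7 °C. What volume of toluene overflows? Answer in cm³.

42.0 cm³

The canister also expands: β_container ≈ 3α = 2.718×10⁻⁵ /K
Net overflow = V₀(β_liq − 3α_cont)ΔT
β − 3α = 1.15×10⁻³ − 2.718×10⁻⁵ = 1.12282×10⁻³ /K; ΔT = 29.2 K
ΔV = 1280 × 1.12282×10⁻³ × 29.2 = 42.0 cm³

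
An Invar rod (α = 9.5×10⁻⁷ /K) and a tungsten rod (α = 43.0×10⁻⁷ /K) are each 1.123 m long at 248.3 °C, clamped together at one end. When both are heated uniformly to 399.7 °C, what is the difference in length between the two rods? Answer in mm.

ΔT = 151.4 K
Invar: ΔL = 9.5×10⁻⁷ × 1.123 m × 151.4 = 1.6152×10⁻⁴ m = 0.16152 mm
tungsten: ΔL = 43.0×10⁻⁷ × 1.123 m × 151.4 = 7.3110×10⁻⁴ m = 0.73110 mm
difference = 0.73110 − 0.16152 = 0.56958 mm

0.570 mm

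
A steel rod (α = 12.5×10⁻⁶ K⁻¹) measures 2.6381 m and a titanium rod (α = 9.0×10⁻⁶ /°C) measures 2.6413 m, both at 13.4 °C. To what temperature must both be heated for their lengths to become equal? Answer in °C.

L₁(1 + α₁ΔT) = L₂(1 + α₂ΔT) ⇒ ΔT = (L₂ − L₁)/(α₁L₁ − α₂L₂)
L₂ − L₁ = 2.6413 − 2.6381 = 3.20×10⁻³ m
α₁L₁ − α₂L₂ = 12.5×10⁻⁶×2.6381 − 9.0×10⁻⁶×2.6413 = 9.20455×10⁻⁶ m/K
ΔT = 3.20×10⁻³ / 9.20455×10⁻⁶ = 347.654 K
T = 13.4 + 347.654 = 361.054 °C

T = 361.1 °C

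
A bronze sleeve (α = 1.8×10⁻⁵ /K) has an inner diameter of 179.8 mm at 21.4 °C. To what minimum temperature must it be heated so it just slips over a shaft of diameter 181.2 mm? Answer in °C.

Required Δd = 181.2 − 179.8 = 1.4 mm
Δd = αd₀ΔT ⇒ ΔT = Δd/(αd₀) = 1.4 / (1.8×10⁻⁵ × 179.8) = 432.58 K
T_min = 21.4 + 432.58 = 453.98 °C

T = 454 °C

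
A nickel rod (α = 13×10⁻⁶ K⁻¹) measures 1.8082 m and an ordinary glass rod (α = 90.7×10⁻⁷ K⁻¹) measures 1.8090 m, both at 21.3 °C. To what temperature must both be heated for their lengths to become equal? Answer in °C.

T = 134.0 °C

Equal length when α₁L₁ΔT − α₂L₂ΔT = L₂ − L₁ = 8.00×10⁻⁴ m
α₁L₁ = 2.35066×10⁻⁵, α₂L₂ = 1.640763×10⁻⁵ → Δ(αL) = 7.09897×10⁻⁶ m/K
ΔT = 8.00×10⁻⁴ / 7.09897×10⁻⁶ = 112.692 K, so T = 21.3 + 112.692 = 133.992 °C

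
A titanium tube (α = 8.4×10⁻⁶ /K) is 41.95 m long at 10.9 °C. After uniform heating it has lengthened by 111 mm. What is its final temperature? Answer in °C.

ΔL = αL₀ΔT ⇒ ΔT = ΔL / (αL₀)
ΔT = 111×10⁻³ m / (8.4×10⁻⁶ × 41.95 m) = 315.00 K
T = 10.9 + 315.00 = 325.90 °C

T = 326 °C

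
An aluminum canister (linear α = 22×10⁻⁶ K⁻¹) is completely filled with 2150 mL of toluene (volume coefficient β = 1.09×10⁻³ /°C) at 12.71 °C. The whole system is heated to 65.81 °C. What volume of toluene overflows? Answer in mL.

The canister also expands: β_container ≈ 3α = 6.6×10⁻⁵ /K
Net overflow = V₀(β_liq − 3α_cont)ΔT
β − 3α = 1.09×10⁻³ − 6.6×10⁻⁵ = 1.024×10⁻³ /K; ΔT = 53.10 K
ΔV = 2150 × 1.024×10⁻³ × 53.10 = 117 mL

117 mL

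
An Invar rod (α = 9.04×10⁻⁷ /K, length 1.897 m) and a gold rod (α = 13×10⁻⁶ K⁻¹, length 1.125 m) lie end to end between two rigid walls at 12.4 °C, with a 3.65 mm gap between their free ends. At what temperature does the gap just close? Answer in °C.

Gap closes when ΔL₁ + ΔL₂ = 3.65 mm = 3.65×10⁻³ m
(α₁L₁ + α₂L₂)ΔT = g
α₁L₁ + α₂L₂ = 9.04×10⁻⁷×1.897 + 13×10⁻⁶×1.125 = 1.6339888×10⁻⁵ m/K
ΔT = 3.65×10⁻³ / 1.6339888×10⁻⁵ = 223.38 K
T = 12.4 + 223.38 = 235.78 °C

T = 236 °C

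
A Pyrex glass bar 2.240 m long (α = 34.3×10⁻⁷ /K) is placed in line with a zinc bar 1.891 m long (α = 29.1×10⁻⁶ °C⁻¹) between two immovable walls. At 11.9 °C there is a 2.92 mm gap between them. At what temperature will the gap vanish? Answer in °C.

Gap closes when ΔL₁ + ΔL₂ = 2.92 mm = 2.92×10⁻³ m
(α₁L₁ + α₂L₂)ΔT = g
α₁L₁ + α₂L₂ = 34.3×10⁻⁷×2.240 + 29.1×10⁻⁶×1.891 = 6.27113×10⁻⁵ m/K
ΔT = 2.92×10⁻³ / 6.27113×10⁻⁵ = 46.563 K
T = 11.9 + 46.563 = 58.463 °C

T = 58.5 °C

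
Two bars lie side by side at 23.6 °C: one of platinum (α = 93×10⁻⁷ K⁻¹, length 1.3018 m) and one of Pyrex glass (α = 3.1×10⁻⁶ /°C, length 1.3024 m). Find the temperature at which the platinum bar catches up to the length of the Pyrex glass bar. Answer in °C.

Equal length when α₁L₁ΔT − α₂L₂ΔT = L₂ − L₁ = 6.00×10⁻⁴ m
α₁L₁ = 1.210674×10⁻⁵, α₂L₂ = 4.03744×10⁻⁶ → Δ(αL) = 8.0693×10⁻⁶ m/K
ΔT = 6.00×10⁻⁴ / 8.0693×10⁻⁶ = 74.3559 K, so T = 23.6 + 74.3559 = 97.9559 °C

T = 97.96 °C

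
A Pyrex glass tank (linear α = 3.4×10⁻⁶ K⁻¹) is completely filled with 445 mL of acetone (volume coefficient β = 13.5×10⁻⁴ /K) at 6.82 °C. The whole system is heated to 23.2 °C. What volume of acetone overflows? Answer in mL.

9.77 mL

The tank also expands: β_container ≈ 3α = 1.02×10⁻⁵ /K
Net overflow = V₀(β_liq − 3α_cont)ΔT
β − 3α = 1.35×10⁻³ − 1.02×10⁻⁵ = 1.3398×10⁻³ /K; ΔT = 16.38 K
ΔV = 445 × 1.3398×10⁻³ × 16.38 = 9.77 mL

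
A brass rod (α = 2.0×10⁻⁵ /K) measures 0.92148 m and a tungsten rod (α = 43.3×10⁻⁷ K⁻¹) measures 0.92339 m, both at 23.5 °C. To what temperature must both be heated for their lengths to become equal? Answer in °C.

Equal length when α₁L₁ΔT − α₂L₂ΔT = L₂ − L₁ = 1.91×10⁻³ m
α₁L₁ = 1.84296×10⁻⁵, α₂L₂ = 3.9982787×10⁻⁶ → Δ(αL) = 1.44313213×10⁻⁵ m/K
ΔT = 1.91×10⁻³ / 1.44313213×10⁻⁵ = 132.351 K, so T = 23.5 + 132.351 = 155.851 °C

T = 155.9 °C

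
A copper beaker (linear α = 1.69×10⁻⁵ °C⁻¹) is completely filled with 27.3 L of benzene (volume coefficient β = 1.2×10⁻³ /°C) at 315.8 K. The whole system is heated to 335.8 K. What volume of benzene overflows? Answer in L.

0.628 L

The beaker also expands: β_container ≈ 3α = 5.07×10⁻⁵ /K
Net overflow = V₀(β_liq − 3α_cont)ΔT
β − 3α = 1.20×10⁻³ − 5.07×10⁻⁵ = 1.1493×10⁻³ /K; ΔT = 20.0 K
ΔV = 27.3 × 1.1493×10⁻³ × 20.0 = 0.628 L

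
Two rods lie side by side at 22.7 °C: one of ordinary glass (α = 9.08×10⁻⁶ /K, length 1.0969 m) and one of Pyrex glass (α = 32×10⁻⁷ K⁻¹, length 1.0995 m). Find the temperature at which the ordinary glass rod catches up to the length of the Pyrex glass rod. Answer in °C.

L₁(1 + α₁ΔT) = L₂(1 + α₂ΔT) ⇒ ΔT = (L₂ − L₁)/(α₁L₁ − α₂L₂)
L₂ − L₁ = 1.0995 − 1.0969 = 2.60×10⁻³ m
α₁L₁ − α₂L₂ = 9.08×10⁻⁶×1.0969 − 32×10⁻⁷×1.0995 = 6.441452×10⁻⁶ m/K
ΔT = 2.60×10⁻³ / 6.441452×10⁻⁶ = 403.636 K
T = 22.7 + 403.636 = 426.336 °C

T = 426.3 °C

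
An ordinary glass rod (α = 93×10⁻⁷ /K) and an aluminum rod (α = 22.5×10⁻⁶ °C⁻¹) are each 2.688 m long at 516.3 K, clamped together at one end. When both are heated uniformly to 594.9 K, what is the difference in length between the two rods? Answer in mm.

2.79 mm

ΔT = 78.6 K
ordinary glass: ΔL = 93×10⁻⁷ × 2.688 m × 78.6 = 1.9649×10⁻³ m = 1.9649 mm
aluminum: ΔL = 22.5×10⁻⁶ × 2.688 m × 78.6 = 4.7537×10⁻³ m = 4.7537 mm
difference = 4.7537 − 1.9649 = 2.7888 mm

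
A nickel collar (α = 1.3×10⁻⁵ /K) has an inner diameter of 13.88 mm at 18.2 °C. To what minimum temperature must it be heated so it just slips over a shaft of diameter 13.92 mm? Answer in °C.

T = 240 °C

Required Δd = 13.92 − 13.88 = 0.04 mm
Δd = αd₀ΔT ⇒ ΔT = Δd/(αd₀) = 0.04 / (1.3×10⁻⁵ × 13.88) = 221.68 K
T_min = 18.2 + 221.68 = 239.88 °C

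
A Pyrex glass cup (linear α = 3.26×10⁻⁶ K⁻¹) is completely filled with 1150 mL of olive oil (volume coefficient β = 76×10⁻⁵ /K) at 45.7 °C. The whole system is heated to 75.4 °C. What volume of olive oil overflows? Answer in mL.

25.6 mL

The cup also expands: β_container ≈ 3α = 9.78×10⁻⁶ /K
Net overflow = V₀(β_liq − 3α_cont)ΔT
β − 3α = 7.60×10⁻⁴ − 9.78×10⁻⁶ = 7.5022×10⁻⁴ /K; ΔT = 29.7 K
ΔV = 1150 × 7.5022×10⁻⁴ × 29.7 = 25.6 mL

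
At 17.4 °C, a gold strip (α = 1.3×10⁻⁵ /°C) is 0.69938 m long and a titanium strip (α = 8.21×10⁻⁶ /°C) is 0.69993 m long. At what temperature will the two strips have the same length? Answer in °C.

Equal length when α₁L₁ΔT − α₂L₂ΔT = L₂ − L₁ = 5.50×10⁻⁴ m
α₁L₁ = 9.09194×10⁻⁶, α₂L₂ = 5.7464253×10⁻⁶ → Δ(αL) = 3.3455147×10⁻⁶ m/K
ΔT = 5.50×10⁻⁴ / 3.3455147×10⁻⁶ = 164.399 K, so T = 17.4 + 164.399 = 181.799 °C

T = 181.8 °C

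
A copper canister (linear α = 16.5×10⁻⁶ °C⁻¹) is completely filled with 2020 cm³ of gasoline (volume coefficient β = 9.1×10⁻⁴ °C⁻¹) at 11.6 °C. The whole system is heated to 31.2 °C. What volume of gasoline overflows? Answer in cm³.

The canister also expands: β_container ≈ 3α = 4.95×10⁻⁵ /K
Net overflow = V₀(β_liq − 3α_cont)ΔT
β − 3α = 9.10×10⁻⁴ − 4.95×10⁻⁵ = 8.605×10⁻⁴ /K; ΔT = 19.6 K
ΔV = 2020 × 8.605×10⁻⁴ × 19.6 = 34.1 cm³

34.1 cm³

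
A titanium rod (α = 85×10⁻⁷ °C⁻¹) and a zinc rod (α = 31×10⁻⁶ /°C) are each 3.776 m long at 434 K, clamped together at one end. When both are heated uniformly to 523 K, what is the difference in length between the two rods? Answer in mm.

7.56 mm

ΔT = 89 K
titanium: ΔL = 85×10⁻⁷ × 3.776 m × 89 = 2.8565×10⁻³ m = 2.8565 mm
zinc: ΔL = 31×10⁻⁶ × 3.776 m × 89 = 1.0418×10⁻² m = 10.418 mm
difference = 10.418 − 2.8565 = 7.5615 mm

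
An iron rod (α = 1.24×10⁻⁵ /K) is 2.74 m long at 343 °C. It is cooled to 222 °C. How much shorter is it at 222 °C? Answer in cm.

|ΔT| = |222 − 343| = 121 K
ΔL = αL₀ΔT = (1.24×10⁻⁵)(2.74)(121) = 4.11×10⁻³ m

ΔL = 0.411 cm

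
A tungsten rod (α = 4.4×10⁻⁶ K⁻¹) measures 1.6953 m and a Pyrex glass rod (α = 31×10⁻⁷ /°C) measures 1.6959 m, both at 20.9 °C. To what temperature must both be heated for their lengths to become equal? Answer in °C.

T = 293.4 °C

Equal length when α₁L₁ΔT − α₂L₂ΔT = L₂ − L₁ = 6.00×10⁻⁴ m
α₁L₁ = 7.45932×10⁻⁶, α₂L₂ = 5.25729×10⁻⁶ → Δ(αL) = 2.20203×10⁻⁶ m/K
ΔT = 6.00×10⁻⁴ / 2.20203×10⁻⁶ = 272.476 K, so T = 20.9 + 272.476 = 293.376 °C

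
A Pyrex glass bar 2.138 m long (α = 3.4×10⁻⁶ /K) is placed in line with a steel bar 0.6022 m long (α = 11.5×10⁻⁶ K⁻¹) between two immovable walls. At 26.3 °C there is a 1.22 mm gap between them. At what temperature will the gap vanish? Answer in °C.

T = 112 °C

α₁L₁ = 7.2692×10⁻⁶ m/K, α₂L₂ = 6.9253×10⁻⁶ m/K → total 1.41945×10⁻⁵ m/K
ΔT = g/(α₁L₁+α₂L₂) = 1.22×10⁻³ / 1.41945×10⁻⁵ = 85.95 K
T = 26.3 + 85.95 = 112.25 °C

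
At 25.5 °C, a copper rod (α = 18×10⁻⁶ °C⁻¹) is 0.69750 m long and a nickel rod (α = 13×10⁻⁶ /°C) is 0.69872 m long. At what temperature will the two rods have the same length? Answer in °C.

Equal length when α₁L₁ΔT − α₂L₂ΔT = L₂ − L₁ = 1.22×10⁻³ m
α₁L₁ = 1.2555×10⁻⁵, α₂L₂ = 9.08336×10⁻⁶ → Δ(αL) = 3.47164×10⁻⁶ m/K
ΔT = 1.22×10⁻³ / 3.47164×10⁻⁶ = 351.419 K, so T = 25.5 + 351.419 = 376.919 °C

T = 376.9 °C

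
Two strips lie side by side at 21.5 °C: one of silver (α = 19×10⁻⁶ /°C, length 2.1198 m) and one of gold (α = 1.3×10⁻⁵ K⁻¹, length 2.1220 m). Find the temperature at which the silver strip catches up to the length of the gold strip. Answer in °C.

T = 194.9 °C

L₁(1 + α₁ΔT) = L₂(1 + α₂ΔT) ⇒ ΔT = (L₂ − L₁)/(α₁L₁ − α₂L₂)
L₂ − L₁ = 2.1220 − 2.1198 = 2.20×10⁻³ m
α₁L₁ − α₂L₂ = 19×10⁻⁶×2.1198 − 1.3×10⁻⁵×2.1220 = 1.26902×10⁻⁵ m/K
ΔT = 2.20×10⁻³ / 1.26902×10⁻⁵ = 173.362 K
T = 21.5 + 173.362 = 194.862 °C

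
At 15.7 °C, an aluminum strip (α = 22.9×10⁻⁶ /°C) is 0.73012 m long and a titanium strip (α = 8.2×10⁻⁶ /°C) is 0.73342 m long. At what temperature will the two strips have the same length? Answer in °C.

T = 323.9 °C

Equal length when α₁L₁ΔT − α₂L₂ΔT = L₂ − L₁ = 3.30×10⁻³ m
α₁L₁ = 1.6719748×10⁻⁵, α₂L₂ = 6.014044×10⁻⁶ → Δ(αL) = 1.0705704×10⁻⁵ m/K
ΔT = 3.30×10⁻³ / 1.0705704×10⁻⁵ = 308.247 K, so T = 15.7 + 308.247 = 323.947 °C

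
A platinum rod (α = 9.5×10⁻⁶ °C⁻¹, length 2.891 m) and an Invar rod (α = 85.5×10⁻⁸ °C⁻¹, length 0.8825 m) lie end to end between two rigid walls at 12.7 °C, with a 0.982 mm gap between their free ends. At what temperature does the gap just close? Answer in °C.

T = 47.5 °C

α₁L₁ = 2.74645×10⁻⁵ m/K, α₂L₂ = 7.545375×10⁻⁷ m/K → total 2.82190375×10⁻⁵ m/K
ΔT = g/(α₁L₁+α₂L₂) = 9.82×10⁻⁴ / 2.82190375×10⁻⁵ = 34.799 K
T = 12.7 + 34.799 = 47.499 °C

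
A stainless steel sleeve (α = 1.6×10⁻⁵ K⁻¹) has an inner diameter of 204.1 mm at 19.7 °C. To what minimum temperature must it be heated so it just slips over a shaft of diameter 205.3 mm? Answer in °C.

Required Δd = 205.3 − 204.1 = 1.2 mm
Δd = αd₀ΔT ⇒ ΔT = Δd/(αd₀) = 1.2 / (1.6×10⁻⁵ × 204.1) = 367.47 K
T_min = 19.7 + 367.47 = 387.17 °C

T = 387 °C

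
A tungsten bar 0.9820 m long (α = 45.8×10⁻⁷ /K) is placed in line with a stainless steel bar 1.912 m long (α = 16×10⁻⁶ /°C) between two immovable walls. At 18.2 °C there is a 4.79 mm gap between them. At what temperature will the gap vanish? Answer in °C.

T = 155 °C

α₁L₁ = 4.49756×10⁻⁶ m/K, α₂L₂ = 3.0592×10⁻⁵ m/K → total 3.508956×10⁻⁵ m/K
ΔT = g/(α₁L₁+α₂L₂) = 4.79×10⁻³ / 3.508956×10⁻⁵ = 136.51 K
T = 18.2 + 136.51 = 154.71 °C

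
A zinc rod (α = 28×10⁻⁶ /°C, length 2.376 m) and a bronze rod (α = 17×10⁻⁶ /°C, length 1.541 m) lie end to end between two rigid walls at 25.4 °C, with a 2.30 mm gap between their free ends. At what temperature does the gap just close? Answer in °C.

Gap closes when ΔL₁ + ΔL₂ = 2.30 mm = 2.30×10⁻³ m
(α₁L₁ + α₂L₂)ΔT = g
α₁L₁ + α₂L₂ = 28×10⁻⁶×2.376 + 17×10⁻⁶×1.541 = 9.2725×10⁻⁵ m/K
ΔT = 2.30×10⁻³ / 9.2725×10⁻⁵ = 24.805 K
T = 25.4 + 24.805 = 50.205 °C

T = 50.2 °C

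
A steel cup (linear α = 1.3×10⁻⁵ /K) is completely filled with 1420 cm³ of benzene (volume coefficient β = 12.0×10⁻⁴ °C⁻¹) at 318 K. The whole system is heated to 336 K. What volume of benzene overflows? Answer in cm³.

The cup also expands: β_container ≈ 3α = 3.9×10⁻⁵ /K
Net overflow = V₀(β_liq − 3α_cont)ΔT
β − 3α = 1.20×10⁻³ − 3.9×10⁻⁵ = 1.161×10⁻³ /K; ΔT = 18 K
ΔV = 1420 × 1.161×10⁻³ × 18 = 29.7 cm³

29.7 cm³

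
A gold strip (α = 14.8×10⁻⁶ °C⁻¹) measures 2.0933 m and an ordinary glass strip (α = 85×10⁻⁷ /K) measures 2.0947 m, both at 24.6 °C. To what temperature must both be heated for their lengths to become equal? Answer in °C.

Equal length when α₁L₁ΔT − α₂L₂ΔT = L₂ − L₁ = 1.40×10⁻³ m
α₁L₁ = 3.098084×10⁻⁵, α₂L₂ = 1.780495×10⁻⁵ → Δ(αL) = 1.317589×10⁻⁵ m/K
ΔT = 1.40×10⁻³ / 1.317589×10⁻⁵ = 106.255 K, so T = 24.6 + 106.255 = 130.855 °C

T = 130.9 °C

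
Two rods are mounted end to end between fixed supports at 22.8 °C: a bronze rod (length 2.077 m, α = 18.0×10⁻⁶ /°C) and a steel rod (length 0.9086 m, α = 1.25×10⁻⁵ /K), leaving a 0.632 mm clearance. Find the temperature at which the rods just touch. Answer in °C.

α₁L₁ = 3.7386×10⁻⁵ m/K, α₂L₂ = 1.13575×10⁻⁵ m/K → total 4.87435×10⁻⁵ m/K
ΔT = g/(α₁L₁+α₂L₂) = 6.32×10⁻⁴ / 4.87435×10⁻⁵ = 12.966 K
T = 22.8 + 12.966 = 35.766 °C

T = 35.8 °C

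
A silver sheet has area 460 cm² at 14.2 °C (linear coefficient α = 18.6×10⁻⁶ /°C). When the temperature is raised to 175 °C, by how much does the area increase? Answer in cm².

ΔA = 2.75 cm²

Area coefficient ≈ 2α; |ΔT| = 160.8 K
ΔA = 2αA₀ΔT = 2(18.6×10⁻⁶)(460)(160.8) = 2.75 cm²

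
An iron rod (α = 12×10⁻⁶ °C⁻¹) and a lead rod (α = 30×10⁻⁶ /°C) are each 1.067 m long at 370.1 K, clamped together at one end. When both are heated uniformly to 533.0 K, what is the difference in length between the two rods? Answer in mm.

ΔT = 162.9 K
iron: ΔL = 12×10⁻⁶ × 1.067 m × 162.9 = 2.0858×10⁻³ m = 2.0858 mm
lead: ΔL = 30×10⁻⁶ × 1.067 m × 162.9 = 5.2144×10⁻³ m = 5.2144 mm
difference = 5.2144 − 2.0858 = 3.1286 mm

3.13 mm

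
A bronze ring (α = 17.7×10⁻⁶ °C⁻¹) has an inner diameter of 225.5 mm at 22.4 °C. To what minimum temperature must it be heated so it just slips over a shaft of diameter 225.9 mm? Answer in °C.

Required Δd = 225.9 − 225.5 = 0.4 mm
Δd = αd₀ΔT ⇒ ΔT = Δd/(αd₀) = 0.4 / (17.7×10⁻⁶ × 225.5) = 100.22 K
T_min = 22.4 + 100.22 = 122.62 °C

T = 123 °C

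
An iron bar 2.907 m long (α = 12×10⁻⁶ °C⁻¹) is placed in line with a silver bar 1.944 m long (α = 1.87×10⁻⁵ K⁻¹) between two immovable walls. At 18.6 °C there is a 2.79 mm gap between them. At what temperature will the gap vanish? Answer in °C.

T = 57.8 °C

Gap closes when ΔL₁ + ΔL₂ = 2.79 mm = 2.79×10⁻³ m
(α₁L₁ + α₂L₂)ΔT = g
α₁L₁ + α₂L₂ = 12×10⁻⁶×2.907 + 1.87×10⁻⁵×1.944 = 7.12368×10⁻⁵ m/K
ΔT = 2.79×10⁻³ / 7.12368×10⁻⁵ = 39.165 K
T = 18.6 + 39.165 = 57.765 °C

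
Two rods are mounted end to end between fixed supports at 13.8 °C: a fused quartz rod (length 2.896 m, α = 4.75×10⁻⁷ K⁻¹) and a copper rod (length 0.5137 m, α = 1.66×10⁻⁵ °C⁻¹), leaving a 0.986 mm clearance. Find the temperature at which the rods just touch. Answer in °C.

α₁L₁ = 1.3756×10⁻⁶ m/K, α₂L₂ = 8.52742×10⁻⁶ m/K → total 9.90302×10⁻⁶ m/K
ΔT = g/(α₁L₁+α₂L₂) = 9.86×10⁻⁴ / 9.90302×10⁻⁶ = 99.57 K
T = 13.8 + 99.57 = 113.37 °C

T = 113 °C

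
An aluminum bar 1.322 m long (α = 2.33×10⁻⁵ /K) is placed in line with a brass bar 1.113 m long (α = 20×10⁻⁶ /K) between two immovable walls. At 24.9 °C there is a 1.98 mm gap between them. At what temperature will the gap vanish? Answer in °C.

T = 62.2 °C

Gap closes when ΔL₁ + ΔL₂ = 1.98 mm = 1.98×10⁻³ m
(α₁L₁ + α₂L₂)ΔT = g
α₁L₁ + α₂L₂ = 2.33×10⁻⁵×1.322 + 20×10⁻⁶×1.113 = 5.30626×10⁻⁵ m/K
ΔT = 1.98×10⁻³ / 5.30626×10⁻⁵ = 37.314 K
T = 24.9 + 37.314 = 62.214 °C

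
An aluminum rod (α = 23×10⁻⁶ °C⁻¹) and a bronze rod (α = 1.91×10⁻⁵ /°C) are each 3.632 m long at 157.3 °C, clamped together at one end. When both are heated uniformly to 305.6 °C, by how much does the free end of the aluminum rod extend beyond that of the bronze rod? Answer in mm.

ΔT = 148.3 K
aluminum: ΔL = 23×10⁻⁶ × 3.632 m × 148.3 = 1.2388×10⁻² m = 12.388 mm
bronze: ΔL = 1.91×10⁻⁵ × 3.632 m × 148.3 = 1.0288×10⁻² m = 10.288 mm
difference = 12.388 − 10.288 = 2.100 mm

2.10 mm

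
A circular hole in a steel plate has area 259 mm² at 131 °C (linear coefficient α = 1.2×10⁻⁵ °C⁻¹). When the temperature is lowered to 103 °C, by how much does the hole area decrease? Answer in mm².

Area coefficient ≈ 2α; |ΔT| = 28 K
ΔA = 2αA₀ΔT = 2(1.2×10⁻⁵)(259)(28) = 0.174 mm²

ΔA = 0.174 mm²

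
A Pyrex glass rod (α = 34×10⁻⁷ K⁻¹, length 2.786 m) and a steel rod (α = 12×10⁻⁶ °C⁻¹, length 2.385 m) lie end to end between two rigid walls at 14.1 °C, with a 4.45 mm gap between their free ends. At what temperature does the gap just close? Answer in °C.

T = 131 °C

Gap closes when ΔL₁ + ΔL₂ = 4.45 mm = 4.45×10⁻³ m
(α₁L₁ + α₂L₂)ΔT = g
α₁L₁ + α₂L₂ = 34×10⁻⁷×2.786 + 12×10⁻⁶×2.385 = 3.80924×10⁻⁵ m/K
ΔT = 4.45×10⁻³ / 3.80924×10⁻⁵ = 116.82 K
T = 14.1 + 116.82 = 130.92 °C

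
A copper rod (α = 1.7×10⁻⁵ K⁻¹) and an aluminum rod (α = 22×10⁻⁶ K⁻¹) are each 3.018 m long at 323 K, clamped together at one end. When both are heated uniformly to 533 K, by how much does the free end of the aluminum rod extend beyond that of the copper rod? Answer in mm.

ΔT = 210 K
copper: ΔL = 1.7×10⁻⁵ × 3.018 m × 210 = 1.0774×10⁻² m = 10.774 mm
aluminum: ΔL = 22×10⁻⁶ × 3.018 m × 210 = 1.3943×10⁻² m = 13.943 mm
difference = 13.943 − 10.774 = 3.169 mm

3.17 mm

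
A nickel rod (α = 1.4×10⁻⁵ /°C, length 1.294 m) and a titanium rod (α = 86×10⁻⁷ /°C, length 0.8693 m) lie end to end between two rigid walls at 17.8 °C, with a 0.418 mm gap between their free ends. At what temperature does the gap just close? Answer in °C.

α₁L₁ = 1.8116×10⁻⁵ m/K, α₂L₂ = 7.47598×10⁻⁶ m/K → total 2.559198×10⁻⁵ m/K
ΔT = g/(α₁L₁+α₂L₂) = 4.18×10⁻⁴ / 2.559198×10⁻⁵ = 16.333 K
T = 17.8 + 16.333 = 34.133 °C

T = 34.1 °C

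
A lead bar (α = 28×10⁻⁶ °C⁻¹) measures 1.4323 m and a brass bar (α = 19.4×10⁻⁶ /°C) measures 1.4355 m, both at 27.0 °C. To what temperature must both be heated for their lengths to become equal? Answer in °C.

T = 288.1 °C

Equal length when α₁L₁ΔT − α₂L₂ΔT = L₂ − L₁ = 3.20×10⁻³ m
α₁L₁ = 4.01044×10⁻⁵, α₂L₂ = 2.78487×10⁻⁵ → Δ(αL) = 1.22557×10⁻⁵ m/K
ΔT = 3.20×10⁻³ / 1.22557×10⁻⁵ = 261.103 K, so T = 27.0 + 261.103 = 288.103 °C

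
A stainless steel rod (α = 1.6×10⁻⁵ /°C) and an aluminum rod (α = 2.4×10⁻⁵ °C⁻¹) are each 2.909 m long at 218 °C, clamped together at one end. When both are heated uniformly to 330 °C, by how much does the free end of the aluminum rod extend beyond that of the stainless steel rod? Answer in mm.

2.61 mm

ΔT = 112 K
stainless steel: ΔL = 1.6×10⁻⁵ × 2.909 m × 112 = 5.2129×10⁻³ m = 5.2129 mm
aluminum: ΔL = 2.4×10⁻⁵ × 2.909 m × 112 = 7.8194×10⁻³ m = 7.8194 mm
difference = 7.8194 − 5.2129 = 2.6065 mm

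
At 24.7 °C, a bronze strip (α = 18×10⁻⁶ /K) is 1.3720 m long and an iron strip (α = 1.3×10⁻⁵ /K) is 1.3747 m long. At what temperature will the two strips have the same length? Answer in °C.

Equal length when α₁L₁ΔT − α₂L₂ΔT = L₂ − L₁ = 2.70×10⁻³ m
α₁L₁ = 2.4696×10⁻⁵, α₂L₂ = 1.78711×10⁻⁵ → Δ(αL) = 6.8249×10⁻⁶ m/K
ΔT = 2.70×10⁻³ / 6.8249×10⁻⁶ = 395.610 K, so T = 24.7 + 395.610 = 420.310 °C

T = 420.3 °C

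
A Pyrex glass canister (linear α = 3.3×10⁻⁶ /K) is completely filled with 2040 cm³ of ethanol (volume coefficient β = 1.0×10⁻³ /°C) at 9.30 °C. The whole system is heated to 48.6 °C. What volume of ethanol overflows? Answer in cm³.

79.4 cm³

The canister also expands: β_container ≈ 3α = 9.9×10⁻⁶ /K
Net overflow = V₀(β_liq − 3α_cont)ΔT
β − 3α = 1.00×10⁻³ − 9.9×10⁻⁶ = 9.901×10⁻⁴ /K; ΔT = 39.30 K
ΔV = 2040 × 9.901×10⁻⁴ × 39.30 = 79.4 cm³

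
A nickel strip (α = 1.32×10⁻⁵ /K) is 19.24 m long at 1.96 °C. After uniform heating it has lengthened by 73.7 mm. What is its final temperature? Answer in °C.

T = 292 °C

ΔL = αL₀ΔT ⇒ ΔT = ΔL / (αL₀)
ΔT = 73.7×10⁻³ m / (1.32×10⁻⁵ × 19.24 m) = 290.19 K
T = 1.96 + 290.19 = 292.15 °C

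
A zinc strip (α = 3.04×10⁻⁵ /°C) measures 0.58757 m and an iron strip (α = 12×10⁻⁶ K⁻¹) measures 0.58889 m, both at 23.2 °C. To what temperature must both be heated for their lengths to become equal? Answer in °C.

Equal length when α₁L₁ΔT − α₂L₂ΔT = L₂ − L₁ = 1.32×10⁻³ m
α₁L₁ = 1.7862128×10⁻⁵, α₂L₂ = 7.06668×10⁻⁶ → Δ(αL) = 1.0795448×10⁻⁵ m/K
ΔT = 1.32×10⁻³ / 1.0795448×10⁻⁵ = 122.274 K, so T = 23.2 + 122.274 = 145.474 °C

T = 145.5 °C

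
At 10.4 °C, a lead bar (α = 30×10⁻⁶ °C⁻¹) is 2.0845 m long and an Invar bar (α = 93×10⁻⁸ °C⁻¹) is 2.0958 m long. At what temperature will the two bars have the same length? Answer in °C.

Equal length when α₁L₁ΔT − α₂L₂ΔT = L₂ − L₁ = 1.13×10⁻² m
α₁L₁ = 6.2535×10⁻⁵, α₂L₂ = 1.949094×10⁻⁶ → Δ(αL) = 6.0585906×10⁻⁵ m/K
ΔT = 1.13×10⁻² / 6.0585906×10⁻⁵ = 186.512 K, so T = 10.4 + 186.512 = 196.912 °C

T = 196.9 °C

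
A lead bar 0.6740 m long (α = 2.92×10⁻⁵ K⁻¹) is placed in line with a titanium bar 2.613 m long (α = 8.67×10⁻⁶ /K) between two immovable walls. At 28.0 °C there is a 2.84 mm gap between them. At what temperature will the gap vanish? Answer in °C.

T = 95.1 °C

α₁L₁ = 1.96808×10⁻⁵ m/K, α₂L₂ = 2.265471×10⁻⁵ m/K → total 4.233551×10⁻⁵ m/K
ΔT = g/(α₁L₁+α₂L₂) = 2.84×10⁻³ / 4.233551×10⁻⁵ = 67.083 K
T = 28.0 + 67.083 = 95.083 °C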